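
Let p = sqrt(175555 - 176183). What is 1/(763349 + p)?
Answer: 763349/582701696429 - 2*I*sqrt(157)/582701696429 ≈ 1.31e-6 - 4.3006e-11*I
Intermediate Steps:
p = 2*I*sqrt(157) (p = sqrt(-628) = 2*I*sqrt(157) ≈ 25.06*I)
1/(763349 + p) = 1/(763349 + 2*I*sqrt(157))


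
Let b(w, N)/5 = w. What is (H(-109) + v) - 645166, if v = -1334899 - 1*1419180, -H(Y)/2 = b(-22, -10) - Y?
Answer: -3399243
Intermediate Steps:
b(w, N) = 5*w
H(Y) = 220 + 2*Y (H(Y) = -2*(5*(-22) - Y) = -2*(-110 - Y) = 220 + 2*Y)
v = -2754079 (v = -1334899 - 1419180 = -2754079)
(H(-109) + v) - 645166 = ((220 + 2*(-109)) - 2754079) - 645166 = ((220 - 218) - 2754079) - 645166 = (2 - 2754079) - 645166 = -2754077 - 645166 = -3399243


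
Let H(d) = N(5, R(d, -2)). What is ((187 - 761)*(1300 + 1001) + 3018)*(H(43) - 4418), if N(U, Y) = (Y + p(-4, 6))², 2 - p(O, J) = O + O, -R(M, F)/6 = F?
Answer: 5184052104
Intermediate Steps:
R(M, F) = -6*F
p(O, J) = 2 - 2*O (p(O, J) = 2 - (O + O) = 2 - 2*O)
N(U, Y) = (10 + Y)² (N(U, Y) = (Y + (2 - 2*(-4)))² = (Y + (2 + 8))² = (Y + 10)² = (10 + Y)²)
H(d) = 484 (H(d) = (10 - 6*(-2))² = (10 + 12)² = 22² = 484)
((187 - 761)*(1300 + 1001) + 3018)*(H(43) - 4418) = ((187 - 761)*(1300 + 1001) + 3018)*(484 - 4418) = (-574*2301 + 3018)*(-3934) = (-1320774 + 3018)*(-3934) = -1317756*(-3934) = 5184052104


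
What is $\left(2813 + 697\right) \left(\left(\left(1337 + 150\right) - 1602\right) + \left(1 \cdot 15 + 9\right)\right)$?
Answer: $-319410$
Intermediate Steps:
$\left(2813 + 697\right) \left(\left(\left(1337 + 150\right) - 1602\right) + \left(1 \cdot 15 + 9\right)\right) = 3510 \left(\left(1487 - 1602\right) + \left(15 + 9\right)\right) = 3510 \left(-115 + 24\right) = 3510 \left(-91\right) = -319410$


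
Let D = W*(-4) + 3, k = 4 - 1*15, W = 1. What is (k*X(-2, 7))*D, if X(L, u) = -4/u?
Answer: -44/7 ≈ -6.2857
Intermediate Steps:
k = -11 (k = 4 - 15 = -11)
D = -1 (D = 1*(-4) + 3 = -4 + 3 = -1)
(k*X(-2, 7))*D = -(-44)/7*(-1) = -11*(-4/7)*(-1) = (44/7)*(-1) = -44/7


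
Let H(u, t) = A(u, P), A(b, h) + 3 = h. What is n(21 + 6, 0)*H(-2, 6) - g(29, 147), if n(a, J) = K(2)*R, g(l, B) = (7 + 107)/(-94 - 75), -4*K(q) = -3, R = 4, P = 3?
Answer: 114/169 ≈ 0.67456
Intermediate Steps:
A(b, h) = -3 + h
K(q) = ¾ (K(q) = -¼*(-3) = ¾)
H(u, t) = 0 (H(u, t) = -3 + 3 = 0)
g(l, B) = -114/169 (g(l, B) = 114/(-169) = 114*(-1/169) = -114/169)
n(a, J) = 3 (n(a, J) = (¾)*4 = 3)
n(21 + 6, 0)*H(-2, 6) - g(29, 147) = 3*0 - 1*(-114/169) = 0 + 114/169 = 114/169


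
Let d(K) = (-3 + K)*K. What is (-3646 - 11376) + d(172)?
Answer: 14046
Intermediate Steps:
d(K) = K*(-3 + K)
(-3646 - 11376) + d(172) = (-3646 - 11376) + 172*(-3 + 172) = -15022 + 172*169 = -15022 + 29068 = 14046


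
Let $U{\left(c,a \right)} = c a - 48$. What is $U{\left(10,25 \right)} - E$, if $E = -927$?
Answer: $1129$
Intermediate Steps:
$U{\left(c,a \right)} = -48 + a c$ ($U{\left(c,a \right)} = a c - 48 = -48 + a c$)
$U{\left(10,25 \right)} - E = \left(-48 + 25 \cdot 10\right) - -927 = \left(-48 + 250\right) + 927 = 202 + 927 = 1129$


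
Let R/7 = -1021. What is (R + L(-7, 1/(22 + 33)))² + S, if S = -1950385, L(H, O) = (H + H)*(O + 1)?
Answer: 149232874536/3025 ≈ 4.9333e+7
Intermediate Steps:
R = -7147 (R = 7*(-1021) = -7147)
L(H, O) = 2*H*(1 + O) (L(H, O) = (2*H)*(1 + O) = 2*H*(1 + O))
(R + L(-7, 1/(22 + 33)))² + S = (-7147 + 2*(-7)*(1 + 1/(22 + 33)))² - 1950385 = (-7147 + 2*(-7)*(1 + 1/55))² - 1950385 = (-7147 + 2*(-7)*(56/55))² - 1950385 = (-7147 - 784/55)² - 1950385 = (-393869/55)² - 1950385 = 155132789161/3025 - 1950385 = 149232874536/3025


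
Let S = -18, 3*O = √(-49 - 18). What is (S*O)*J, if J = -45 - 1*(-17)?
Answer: 168*I*√67 ≈ 1375.1*I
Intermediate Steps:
J = -28 (J = -45 + 17 = -28)
O = I*√67/3 (O = √(-49 - 18)/3 = √(-67)/3 = (I*√67)/3 = I*√67/3 ≈ 2.7285*I)
(S*O)*J = -6*I*√67*(-28) = 168*I*√67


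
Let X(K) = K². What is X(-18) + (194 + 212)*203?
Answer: 82742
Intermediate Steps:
X(-18) + (194 + 212)*203 = (-18)² + (194 + 212)*203 = 324 + 406*203 = 324 + 82418 = 82742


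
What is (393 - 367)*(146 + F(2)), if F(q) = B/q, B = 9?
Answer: 3913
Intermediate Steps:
F(q) = 9/q
(393 - 367)*(146 + F(2)) = (393 - 367)*(146 + 9/2) = 26*(146 + 9*(½)) = 26*(146 + 9/2) = 26*(301/2) = 3913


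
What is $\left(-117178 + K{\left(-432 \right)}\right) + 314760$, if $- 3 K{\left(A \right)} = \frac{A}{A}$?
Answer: $\frac{592745}{3} \approx 1.9758 \cdot 10^{5}$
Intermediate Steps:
$K{\left(A \right)} = - \frac{1}{3}$ ($K{\left(A \right)} = - \frac{A \frac{1}{A}}{3} = \left(- \frac{1}{3}\right) 1 = - \frac{1}{3}$)
$\left(-117178 + K{\left(-432 \right)}\right) + 314760 = \left(-117178 - \frac{1}{3}\right) + 314760 = - \frac{351535}{3} + 314760 = \frac{592745}{3}$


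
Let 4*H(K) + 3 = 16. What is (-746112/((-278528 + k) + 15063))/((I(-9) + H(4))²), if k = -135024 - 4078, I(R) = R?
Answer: 3979264/70985981 ≈ 0.056057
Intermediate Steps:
H(K) = 13/4 (H(K) = -¾ + (¼)*16 = -¾ + 4 = 13/4)
k = -139102
(-746112/((-278528 + k) + 15063))/((I(-9) + H(4))²) = (-746112/((-278528 - 139102) + 15063))/((-9 + 13/4)²) = (-746112/(-417630 + 15063))/((-23/4)²) = (-746112/(-402567))/(529/16) = -746112*(-1/402567)*(16/529) = (248704/134189)*(16/529) = 3979264/70985981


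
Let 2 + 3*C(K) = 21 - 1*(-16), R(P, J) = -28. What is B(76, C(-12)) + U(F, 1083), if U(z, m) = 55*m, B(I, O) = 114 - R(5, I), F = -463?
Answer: 59707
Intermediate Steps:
C(K) = 35/3 (C(K) = -2/3 + (21 - 1*(-16))/3 = -2/3 + (21 + 16)/3 = -2/3 + (1/3)*37 = -2/3 + 37/3 = 35/3)
B(I, O) = 142 (B(I, O) = 114 - 1*(-28) = 114 + 28 = 142)
B(76, C(-12)) + U(F, 1083) = 142 + 55*1083 = 142 + 59565 = 59707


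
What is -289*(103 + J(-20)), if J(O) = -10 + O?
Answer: -21097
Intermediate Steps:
-289*(103 + J(-20)) = -289*(103 + (-10 - 20)) = -289*(103 - 30) = -289*73 = -21097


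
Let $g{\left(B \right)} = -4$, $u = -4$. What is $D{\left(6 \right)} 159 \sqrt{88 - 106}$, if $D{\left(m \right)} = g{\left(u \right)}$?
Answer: $- 1908 i \sqrt{2} \approx - 2698.3 i$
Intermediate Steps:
$D{\left(m \right)} = -4$
$D{\left(6 \right)} 159 \sqrt{88 - 106} = \left(-4\right) 159 \sqrt{88 - 106} = - 636 \sqrt{-18} = - 636 \cdot 3 i \sqrt{2} = - 1908 i \sqrt{2}$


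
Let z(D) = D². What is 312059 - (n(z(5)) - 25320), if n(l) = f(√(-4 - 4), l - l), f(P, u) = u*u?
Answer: 337379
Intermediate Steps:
f(P, u) = u²
n(l) = 0 (n(l) = (l - l)² = 0² = 0)
312059 - (n(z(5)) - 25320) = 312059 - (0 - 25320) = 312059 - 1*(-25320) = 312059 + 25320 = 337379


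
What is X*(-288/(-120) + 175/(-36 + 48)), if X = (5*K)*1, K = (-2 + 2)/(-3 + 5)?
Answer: 0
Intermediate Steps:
K = 0 (K = 0/2 = 0*(½) = 0)
X = 0 (X = (5*0)*1 = 0*1 = 0)
X*(-288/(-120) + 175/(-36 + 48)) = 0*(-288/(-120) + 175/(-36 + 48)) = 0*(-288*(-1/120) + 175/12) = 0*(12/5 + 175*(1/12)) = 0*(12/5 + 175/12) = 0*(1019/60) = 0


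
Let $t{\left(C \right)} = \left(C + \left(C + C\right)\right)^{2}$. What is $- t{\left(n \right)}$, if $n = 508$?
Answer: $-2322576$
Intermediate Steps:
$t{\left(C \right)} = 9 C^{2}$ ($t{\left(C \right)} = \left(C + 2 C\right)^{2} = \left(3 C\right)^{2} = 9 C^{2}$)
$- t{\left(n \right)} = - 9 \cdot 508^{2} = - 9 \cdot 258064 = \left(-1\right) 2322576 = -2322576$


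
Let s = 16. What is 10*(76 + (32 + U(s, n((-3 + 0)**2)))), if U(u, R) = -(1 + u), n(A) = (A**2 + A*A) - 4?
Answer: 910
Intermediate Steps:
n(A) = -4 + 2*A**2 (n(A) = (A**2 + A**2) - 4 = 2*A**2 - 4 = -4 + 2*A**2)
U(u, R) = -1 - u
10*(76 + (32 + U(s, n((-3 + 0)**2)))) = 10*(76 + (32 + (-1 - 1*16))) = 10*(76 + (32 + (-1 - 16))) = 10*(76 + (32 - 17)) = 10*(76 + 15) = 10*91 = 910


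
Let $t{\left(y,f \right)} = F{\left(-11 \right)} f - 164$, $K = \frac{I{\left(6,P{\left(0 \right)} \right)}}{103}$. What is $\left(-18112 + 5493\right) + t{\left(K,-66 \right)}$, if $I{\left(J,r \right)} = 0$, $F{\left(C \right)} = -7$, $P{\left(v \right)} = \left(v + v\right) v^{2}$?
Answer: $-12321$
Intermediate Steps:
$P{\left(v \right)} = 2 v^{3}$ ($P{\left(v \right)} = 2 v v^{2} = 2 v^{3}$)
$K = 0$ ($K = \frac{0}{103} = 0 \cdot \frac{1}{103} = 0$)
$t{\left(y,f \right)} = -164 - 7 f$ ($t{\left(y,f \right)} = - 7 f - 164 = -164 - 7 f$)
$\left(-18112 + 5493\right) + t{\left(K,-66 \right)} = \left(-18112 + 5493\right) - -298 = -12619 + \left(-164 + 462\right) = -12619 + 298 = -12321$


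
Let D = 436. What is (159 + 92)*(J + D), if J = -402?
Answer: 8534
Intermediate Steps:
(159 + 92)*(J + D) = (159 + 92)*(-402 + 436) = 251*34 = 8534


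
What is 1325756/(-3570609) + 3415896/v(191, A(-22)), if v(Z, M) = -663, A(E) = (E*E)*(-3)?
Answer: -4065902658964/789104589 ≈ -5152.6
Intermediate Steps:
A(E) = -3*E**2 (A(E) = E**2*(-3) = -3*E**2)
1325756/(-3570609) + 3415896/v(191, A(-22)) = 1325756/(-3570609) + 3415896/(-663) = 1325756*(-1/3570609) + 3415896*(-1/663) = -1325756/3570609 - 1138632/221 = -4065902658964/789104589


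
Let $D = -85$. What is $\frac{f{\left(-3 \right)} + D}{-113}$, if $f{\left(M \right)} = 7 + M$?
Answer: $\frac{81}{113} \approx 0.71681$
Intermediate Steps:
$\frac{f{\left(-3 \right)} + D}{-113} = \frac{\left(7 - 3\right) - 85}{-113} = \left(4 - 85\right) \left(- \frac{1}{113}\right) = \left(-81\right) \left(- \frac{1}{113}\right) = \frac{81}{113}$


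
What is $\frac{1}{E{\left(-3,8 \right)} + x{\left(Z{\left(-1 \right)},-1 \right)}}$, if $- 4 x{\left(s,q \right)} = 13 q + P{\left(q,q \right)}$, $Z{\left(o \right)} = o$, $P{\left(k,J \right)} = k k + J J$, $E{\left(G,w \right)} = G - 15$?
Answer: $- \frac{4}{61} \approx -0.065574$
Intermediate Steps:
$E{\left(G,w \right)} = -15 + G$
$P{\left(k,J \right)} = J^{2} + k^{2}$ ($P{\left(k,J \right)} = k^{2} + J^{2} = J^{2} + k^{2}$)
$x{\left(s,q \right)} = - \frac{13 q}{4} - \frac{q^{2}}{2}$ ($x{\left(s,q \right)} = - \frac{13 q + \left(q^{2} + q^{2}\right)}{4} = - \frac{13 q + 2 q^{2}}{4} = - \frac{2 q^{2} + 13 q}{4} = - \frac{13 q}{4} - \frac{q^{2}}{2}$)
$\frac{1}{E{\left(-3,8 \right)} + x{\left(Z{\left(-1 \right)},-1 \right)}} = \frac{1}{\left(-15 - 3\right) + \frac{1}{4} \left(-1\right) \left(-13 - -2\right)} = \frac{1}{-18 + \frac{1}{4} \left(-1\right) \left(-13 + 2\right)} = \frac{1}{-18 + \frac{1}{4} \left(-1\right) \left(-11\right)} = \frac{1}{-18 + \frac{11}{4}} = \frac{1}{- \frac{61}{4}} = - \frac{4}{61}$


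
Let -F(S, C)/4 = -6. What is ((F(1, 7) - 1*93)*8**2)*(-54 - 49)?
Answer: 454848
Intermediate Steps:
F(S, C) = 24 (F(S, C) = -4*(-6) = 24)
((F(1, 7) - 1*93)*8**2)*(-54 - 49) = ((24 - 1*93)*8**2)*(-54 - 49) = ((24 - 93)*64)*(-103) = -69*64*(-103) = -4416*(-103) = 454848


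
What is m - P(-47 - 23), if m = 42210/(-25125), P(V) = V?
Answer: 1708/25 ≈ 68.320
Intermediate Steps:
m = -42/25 (m = 42210*(-1/25125) = -42/25 ≈ -1.6800)
m - P(-47 - 23) = -42/25 - (-47 - 23) = -42/25 - 1*(-70) = -42/25 + 70 = 1708/25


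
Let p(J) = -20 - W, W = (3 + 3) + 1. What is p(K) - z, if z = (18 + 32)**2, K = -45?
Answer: -2527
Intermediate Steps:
W = 7 (W = 6 + 1 = 7)
z = 2500 (z = 50**2 = 2500)
p(J) = -27 (p(J) = -20 - 1*7 = -20 - 7 = -27)
p(K) - z = -27 - 1*2500 = -27 - 2500 = -2527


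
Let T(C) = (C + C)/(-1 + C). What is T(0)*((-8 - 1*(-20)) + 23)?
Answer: 0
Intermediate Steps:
T(C) = 2*C/(-1 + C) (T(C) = (2*C)/(-1 + C) = 2*C/(-1 + C))
T(0)*((-8 - 1*(-20)) + 23) = (2*0/(-1 + 0))*((-8 - 1*(-20)) + 23) = (2*0/(-1))*((-8 + 20) + 23) = (2*0*(-1))*(12 + 23) = 0*35 = 0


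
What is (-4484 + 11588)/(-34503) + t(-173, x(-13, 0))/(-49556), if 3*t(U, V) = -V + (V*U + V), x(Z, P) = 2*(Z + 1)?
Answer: -33316498/142485889 ≈ -0.23382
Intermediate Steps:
x(Z, P) = 2 + 2*Z (x(Z, P) = 2*(1 + Z) = 2 + 2*Z)
t(U, V) = U*V/3 (t(U, V) = (-V + (V*U + V))/3 = (-V + (U*V + V))/3 = (-V + (V + U*V))/3 = (U*V)/3 = U*V/3)
(-4484 + 11588)/(-34503) + t(-173, x(-13, 0))/(-49556) = (-4484 + 11588)/(-34503) + ((⅓)*(-173)*(2 + 2*(-13)))/(-49556) = 7104*(-1/34503) + ((⅓)*(-173)*(2 - 26))*(-1/49556) = -2368/11501 + ((⅓)*(-173)*(-24))*(-1/49556) = -2368/11501 + 1384*(-1/49556) = -2368/11501 - 346/12389 = -33316498/142485889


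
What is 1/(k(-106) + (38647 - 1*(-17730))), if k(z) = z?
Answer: 1/56271 ≈ 1.7771e-5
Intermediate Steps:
1/(k(-106) + (38647 - 1*(-17730))) = 1/(-106 + (38647 - 1*(-17730))) = 1/(-106 + (38647 + 17730)) = 1/(-106 + 56377) = 1/56271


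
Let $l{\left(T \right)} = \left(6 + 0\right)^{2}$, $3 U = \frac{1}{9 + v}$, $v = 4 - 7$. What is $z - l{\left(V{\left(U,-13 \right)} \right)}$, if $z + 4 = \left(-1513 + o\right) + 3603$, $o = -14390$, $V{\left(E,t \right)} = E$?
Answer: $-12340$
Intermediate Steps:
$v = -3$
$U = \frac{1}{18}$ ($U = \frac{1}{3 \left(9 - 3\right)} = \frac{1}{3 \cdot 6} = \frac{1}{3} \cdot \frac{1}{6} = \frac{1}{18} \approx 0.055556$)
$l{\left(T \right)} = 36$ ($l{\left(T \right)} = 6^{2} = 36$)
$z = -12304$ ($z = -4 + \left(\left(-1513 - 14390\right) + 3603\right) = -4 + \left(-15903 + 3603\right) = -4 - 12300 = -12304$)
$z - l{\left(V{\left(U,-13 \right)} \right)} = -12304 - 36 = -12340$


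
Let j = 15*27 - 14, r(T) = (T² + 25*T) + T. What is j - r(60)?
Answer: -4769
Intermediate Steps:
r(T) = T² + 26*T
j = 391 (j = 405 - 14 = 391)
j - r(60) = 391 - 60*(26 + 60) = 391 - 60*86 = 391 - 1*5160 = 391 - 5160 = -4769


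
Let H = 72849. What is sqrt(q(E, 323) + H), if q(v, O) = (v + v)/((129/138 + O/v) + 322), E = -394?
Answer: sqrt(17241557106802373)/486501 ≈ 269.90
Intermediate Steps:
q(v, O) = 2*v/(14855/46 + O/v) (q(v, O) = (2*v)/((129*(1/138) + O/v) + 322) = (2*v)/((43/46 + O/v) + 322) = (2*v)/(14855/46 + O/v) = 2*v/(14855/46 + O/v))
sqrt(q(E, 323) + H) = sqrt(92*(-394)**2/(46*323 + 14855*(-394)) + 72849) = sqrt(92*155236/(14858 - 5852870) + 72849) = sqrt(92*155236/(-5838012) + 72849) = sqrt(92*155236*(-1/5838012) + 72849) = sqrt(-3570428/1459503 + 72849) = sqrt(106319763619/1459503) = sqrt(17241557106802373)/486501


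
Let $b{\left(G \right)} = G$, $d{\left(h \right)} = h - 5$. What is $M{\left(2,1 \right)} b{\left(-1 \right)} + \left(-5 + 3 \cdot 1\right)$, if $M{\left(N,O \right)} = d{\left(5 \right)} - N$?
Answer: $0$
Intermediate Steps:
$d{\left(h \right)} = -5 + h$ ($d{\left(h \right)} = h - 5 = -5 + h$)
$M{\left(N,O \right)} = - N$ ($M{\left(N,O \right)} = \left(-5 + 5\right) - N = 0 - N = - N$)
$M{\left(2,1 \right)} b{\left(-1 \right)} + \left(-5 + 3 \cdot 1\right) = \left(-1\right) 2 \left(-1\right) + \left(-5 + 3 \cdot 1\right) = \left(-2\right) \left(-1\right) + \left(-5 + 3\right) = 2 - 2 = 0$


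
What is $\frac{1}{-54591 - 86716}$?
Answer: $- \frac{1}{141307} \approx -7.0768 \cdot 10^{-6}$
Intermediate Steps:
$\frac{1}{-54591 - 86716} = \frac{1}{-141307} = - \frac{1}{141307}$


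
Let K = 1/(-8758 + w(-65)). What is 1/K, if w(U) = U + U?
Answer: -8888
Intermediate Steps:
w(U) = 2*U
K = -1/8888 (K = 1/(-8758 + 2*(-65)) = 1/(-8758 - 130) = 1/(-8888) = -1/8888 ≈ -0.00011251)
1/K = 1/(-1/8888) = -8888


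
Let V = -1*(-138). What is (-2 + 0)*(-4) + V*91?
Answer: 12566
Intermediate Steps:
V = 138
(-2 + 0)*(-4) + V*91 = (-2 + 0)*(-4) + 138*91 = -2*(-4) + 12558 = 8 + 12558 = 12566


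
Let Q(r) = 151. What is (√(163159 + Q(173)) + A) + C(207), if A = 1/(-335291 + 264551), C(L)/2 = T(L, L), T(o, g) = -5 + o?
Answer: 28578959/70740 + √163310 ≈ 808.12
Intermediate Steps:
C(L) = -10 + 2*L (C(L) = 2*(-5 + L) = -10 + 2*L)
A = -1/70740 (A = 1/(-70740) = -1/70740 ≈ -1.4136e-5)
(√(163159 + Q(173)) + A) + C(207) = (√(163159 + 151) - 1/70740) + (-10 + 2*207) = (√163310 - 1/70740) + (-10 + 414) = (-1/70740 + √163310) + 404 = 28578959/70740 + √163310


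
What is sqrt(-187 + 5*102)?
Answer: sqrt(323) ≈ 17.972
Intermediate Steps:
sqrt(-187 + 5*102) = sqrt(-187 + 510) = sqrt(323)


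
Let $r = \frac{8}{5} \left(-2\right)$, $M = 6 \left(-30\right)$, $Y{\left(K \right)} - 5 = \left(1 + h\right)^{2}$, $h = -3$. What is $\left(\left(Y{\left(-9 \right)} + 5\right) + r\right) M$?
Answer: $-1944$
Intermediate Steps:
$Y{\left(K \right)} = 9$ ($Y{\left(K \right)} = 5 + \left(1 - 3\right)^{2} = 5 + \left(-2\right)^{2} = 5 + 4 = 9$)
$M = -180$
$r = - \frac{16}{5}$ ($r = 8 \cdot \frac{1}{5} \left(-2\right) = \frac{8}{5} \left(-2\right) = - \frac{16}{5} \approx -3.2$)
$\left(\left(Y{\left(-9 \right)} + 5\right) + r\right) M = \left(\left(9 + 5\right) - \frac{16}{5}\right) \left(-180\right) = \left(14 - \frac{16}{5}\right) \left(-180\right) = \frac{54}{5} \left(-180\right) = -1944$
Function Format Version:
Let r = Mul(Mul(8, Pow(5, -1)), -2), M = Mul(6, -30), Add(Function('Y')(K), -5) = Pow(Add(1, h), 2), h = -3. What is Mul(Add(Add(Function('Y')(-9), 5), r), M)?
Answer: -1944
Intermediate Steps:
Function('Y')(K) = 9 (Function('Y')(K) = Add(5, Pow(Add(1, -3), 2)) = Add(5, Pow(-2, 2)) = Add(5, 4) = 9)
M = -180
r = Rational(-16, 5) (r = Mul(Mul(8, Rational(1, 5)), -2) = Mul(Rational(8, 5), -2) = Rational(-16, 5) ≈ -3.2000)
Mul(Add(Add(Function('Y')(-9), 5), r), M) = Mul(Add(Add(9, 5), Rational(-16, 5)), -180) = Mul(Add(14, Rational(-16, 5)), -180) = Mul(Rational(54, 5), -180) = -1944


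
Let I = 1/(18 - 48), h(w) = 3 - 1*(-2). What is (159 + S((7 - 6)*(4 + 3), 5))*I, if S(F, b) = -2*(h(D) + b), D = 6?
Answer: -139/30 ≈ -4.6333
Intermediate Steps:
h(w) = 5 (h(w) = 3 + 2 = 5)
I = -1/30 (I = 1/(-30) = -1/30 ≈ -0.033333)
S(F, b) = -10 - 2*b (S(F, b) = -2*(5 + b) = -10 - 2*b)
(159 + S((7 - 6)*(4 + 3), 5))*I = (159 + (-10 - 2*5))*(-1/30) = (159 + (-10 - 10))*(-1/30) = (159 - 20)*(-1/30) = 139*(-1/30) = -139/30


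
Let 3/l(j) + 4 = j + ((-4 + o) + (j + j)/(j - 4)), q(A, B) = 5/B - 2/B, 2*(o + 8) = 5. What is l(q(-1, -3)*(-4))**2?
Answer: 0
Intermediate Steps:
o = -11/2 (o = -8 + (1/2)*5 = -8 + 5/2 = -11/2 ≈ -5.5000)
q(A, B) = 3/B
l(j) = 3/(-27/2 + j + 2*j/(-4 + j)) (l(j) = 3/(-4 + (j + ((-4 - 11/2) + (j + j)/(j - 4)))) = 3/(-4 + (j + (-19/2 + (2*j)/(-4 + j)))) = 3/(-4 + (j + (-19/2 + 2*j/(-4 + j)))) = 3/(-4 + (-19/2 + j + 2*j/(-4 + j))) = 3/(-27/2 + j + 2*j/(-4 + j)))
l(q(-1, -3)*(-4))**2 = (6*(-4 + (3/(-3))*(-4))/(108 - 31*3/(-3)*(-4) + 2*((3/(-3))*(-4))**2))**2 = (6*(-4 + (3*(-1/3))*(-4))/(108 - 31*3*(-1/3)*(-4) + 2*((3*(-1/3))*(-4))**2))**2 = (6*(-4 - 1*(-4))/(108 - (-31)*(-4) + 2*(-1*(-4))**2))**2 = (6*(-4 + 4)/(108 - 31*4 + 2*4**2))**2 = (6*0/(108 - 124 + 2*16))**2 = (6*0/(108 - 124 + 32))**2 = (6*0/16)**2 = (6*(1/16)*0)**2 = 0**2 = 0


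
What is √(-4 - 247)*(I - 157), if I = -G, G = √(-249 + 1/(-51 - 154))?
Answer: √2626571930/205 - 157*I*√251 ≈ 250.0 - 2487.3*I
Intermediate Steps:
G = I*√10464430/205 (G = √(-249 + 1/(-205)) = √(-249 - 1/205) = √(-51046/205) = I*√10464430/205 ≈ 15.78*I)
I = -I*√10464430/205 ≈ -15.78*I
√(-4 - 247)*(I - 157) = √(-4 - 247)*(-I*√10464430/205 - 157) = √(-251)*(-157 - I*√10464430/205) = (I*√251)*(-157 - I*√10464430/205) = I*√251*(-157 - I*√10464430/205)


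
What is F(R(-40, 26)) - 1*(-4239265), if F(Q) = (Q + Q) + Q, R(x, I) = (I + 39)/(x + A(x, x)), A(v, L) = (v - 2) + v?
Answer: 517190135/122 ≈ 4.2393e+6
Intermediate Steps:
A(v, L) = -2 + 2*v (A(v, L) = (-2 + v) + v = -2 + 2*v)
R(x, I) = (39 + I)/(-2 + 3*x) (R(x, I) = (I + 39)/(x + (-2 + 2*x)) = (39 + I)/(-2 + 3*x))
F(Q) = 3*Q (F(Q) = 2*Q + Q = 3*Q)
F(R(-40, 26)) - 1*(-4239265) = 3*((39 + 26)/(-2 + 3*(-40))) - 1*(-4239265) = 3*(65/(-2 - 120)) + 4239265 = 3*(65/(-122)) + 4239265 = 3*(-1/122*65) + 4239265 = 3*(-65/122) + 4239265 = -195/122 + 4239265 = 517190135/122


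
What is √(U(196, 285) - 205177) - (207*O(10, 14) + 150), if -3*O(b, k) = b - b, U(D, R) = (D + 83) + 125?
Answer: -150 + I*√204773 ≈ -150.0 + 452.52*I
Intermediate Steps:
U(D, R) = 208 + D (U(D, R) = (83 + D) + 125 = 208 + D)
O(b, k) = 0 (O(b, k) = -(b - b)/3 = -⅓*0 = 0)
√(U(196, 285) - 205177) - (207*O(10, 14) + 150) = √((208 + 196) - 205177) - (207*0 + 150) = √(404 - 205177) - (0 + 150) = √(-204773) - 1*150 = I*√204773 - 150 = -150 + I*√204773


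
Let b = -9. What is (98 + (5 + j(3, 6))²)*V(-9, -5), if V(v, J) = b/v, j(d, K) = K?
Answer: 219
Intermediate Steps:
V(v, J) = -9/v
(98 + (5 + j(3, 6))²)*V(-9, -5) = (98 + (5 + 6)²)*(-9/(-9)) = (98 + 11²)*(-9*(-⅑)) = (98 + 121)*1 = 219*1 = 219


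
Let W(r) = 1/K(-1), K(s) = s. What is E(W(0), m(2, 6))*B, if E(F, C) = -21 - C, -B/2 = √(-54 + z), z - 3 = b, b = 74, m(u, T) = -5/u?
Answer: 37*√23 ≈ 177.45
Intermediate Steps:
z = 77 (z = 3 + 74 = 77)
W(r) = -1 (W(r) = 1/(-1) = -1)
B = -2*√23 (B = -2*√(-54 + 77) = -2*√23 ≈ -9.5917)
E(W(0), m(2, 6))*B = (-21 - (-5)/2)*(-2*√23) = (-21 - 1*(-5/2))*(-2*√23) = (-21 + 5/2)*(-2*√23) = -(-37)*√23 = 37*√23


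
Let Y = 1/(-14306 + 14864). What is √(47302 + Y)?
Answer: √1636460054/186 ≈ 217.49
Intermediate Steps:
Y = 1/558 ≈ 0.0017921
√(47302 + Y) = √(47302 + 1/558) = √(26394517/558) = √1636460054/186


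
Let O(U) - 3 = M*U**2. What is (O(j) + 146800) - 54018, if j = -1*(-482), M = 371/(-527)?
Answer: -37294509/527 ≈ -70768.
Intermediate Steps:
M = -371/527 (M = 371*(-1/527) = -371/527 ≈ -0.70399)
j = 482
O(U) = 3 - 371*U**2/527
(O(j) + 146800) - 54018 = ((3 - 371/527*482**2) + 146800) - 54018 = ((3 - 371/527*232324) + 146800) - 54018 = ((3 - 86192204/527) + 146800) - 54018 = (-86190623/527 + 146800) - 54018 = -8827023/527 - 54018 = -37294509/527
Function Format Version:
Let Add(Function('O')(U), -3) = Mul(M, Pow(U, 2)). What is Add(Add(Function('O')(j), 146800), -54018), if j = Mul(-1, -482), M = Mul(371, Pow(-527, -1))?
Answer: Rational(-37294509, 527) ≈ -70768.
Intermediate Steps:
M = Rational(-371, 527) (M = Mul(371, Rational(-1, 527)) = Rational(-371, 527) ≈ -0.70399)
j = 482
Function('O')(U) = Add(3, Mul(Rational(-371, 527), Pow(U, 2)))
Add(Add(Function('O')(j), 146800), -54018) = Add(Add(Add(3, Mul(Rational(-371, 527), Pow(482, 2))), 146800), -54018) = Add(Add(Add(3, Mul(Rational(-371, 527), 232324)), 146800), -54018) = Add(Add(Add(3, Rational(-86192204, 527)), 146800), -54018) = Add(Add(Rational(-86190623, 527), 146800), -54018) = Add(Rational(-8827023, 527), -54018) = Rational(-37294509, 527)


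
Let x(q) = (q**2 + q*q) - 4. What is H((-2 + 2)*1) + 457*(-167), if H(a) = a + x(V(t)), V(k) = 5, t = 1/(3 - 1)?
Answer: -76273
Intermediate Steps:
t = 1/2 ≈ 0.50000
x(q) = -4 + 2*q**2 (x(q) = (q**2 + q**2) - 4 = 2*q**2 - 4 = -4 + 2*q**2)
H(a) = 46 + a (H(a) = a + (-4 + 2*5**2) = a + (-4 + 2*25) = a + (-4 + 50) = a + 46 = 46 + a)
H((-2 + 2)*1) + 457*(-167) = (46 + (-2 + 2)*1) + 457*(-167) = (46 + 0*1) - 76319 = (46 + 0) - 76319 = 46 - 76319 = -76273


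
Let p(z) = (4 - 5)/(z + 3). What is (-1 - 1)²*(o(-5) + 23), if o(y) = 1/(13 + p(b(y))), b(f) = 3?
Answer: 7108/77 ≈ 92.312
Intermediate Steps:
p(z) = -1/(3 + z)
o(y) = 6/77 (o(y) = 1/(13 - 1/(3 + 3)) = 1/(13 - 1/6) = 1/(13 - 1*⅙) = 1/(13 - ⅙) = 1/(77/6) = 6/77)
(-1 - 1)²*(o(-5) + 23) = (-1 - 1)²*(6/77 + 23) = (-2)²*(1777/77) = 4*(1777/77) = 7108/77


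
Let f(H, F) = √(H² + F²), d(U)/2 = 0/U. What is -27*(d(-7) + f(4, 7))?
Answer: -27*√65 ≈ -217.68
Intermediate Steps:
d(U) = 0 (d(U) = 2*(0/U) = 2*0 = 0)
f(H, F) = √(F² + H²)
-27*(d(-7) + f(4, 7)) = -27*(0 + √(7² + 4²)) = -27*(0 + √(49 + 16)) = -27*(0 + √65) = -27*√65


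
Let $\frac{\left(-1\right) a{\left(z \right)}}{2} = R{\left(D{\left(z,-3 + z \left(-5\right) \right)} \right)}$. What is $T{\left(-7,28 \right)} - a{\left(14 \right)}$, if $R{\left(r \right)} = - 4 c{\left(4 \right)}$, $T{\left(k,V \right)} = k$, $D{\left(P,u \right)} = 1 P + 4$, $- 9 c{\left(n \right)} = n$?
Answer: $- \frac{31}{9} \approx -3.4444$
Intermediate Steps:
$c{\left(n \right)} = - \frac{n}{9}$
$D{\left(P,u \right)} = 4 + P$ ($D{\left(P,u \right)} = P + 4 = 4 + P$)
$R{\left(r \right)} = \frac{16}{9}$ ($R{\left(r \right)} = - 4 \left(\left(- \frac{1}{9}\right) 4\right) = \left(-4\right) \left(- \frac{4}{9}\right) = \frac{16}{9}$)
$a{\left(z \right)} = - \frac{32}{9}$ ($a{\left(z \right)} = \left(-2\right) \frac{16}{9} = - \frac{32}{9}$)
$T{\left(-7,28 \right)} - a{\left(14 \right)} = -7 - - \frac{32}{9} = -7 + \frac{32}{9} = - \frac{31}{9}$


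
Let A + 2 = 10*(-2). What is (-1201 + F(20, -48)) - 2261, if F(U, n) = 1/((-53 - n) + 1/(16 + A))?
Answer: -107328/31 ≈ -3462.2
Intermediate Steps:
A = -22 (A = -2 + 10*(-2) = -2 - 20 = -22)
F(U, n) = 1/(-319/6 - n) (F(U, n) = 1/((-53 - n) + 1/(16 - 22)) = 1/((-53 - n) + 1/(-6)) = 1/((-53 - n) - ⅙) = 1/(-319/6 - n))
(-1201 + F(20, -48)) - 2261 = (-1201 - 6/(319 + 6*(-48))) - 2261 = (-1201 - 6/(319 - 288)) - 2261 = (-1201 - 6/31) - 2261 = -37237/31 - 2261 = -107328/31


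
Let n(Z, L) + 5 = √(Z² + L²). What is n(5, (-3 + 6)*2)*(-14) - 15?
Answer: 55 - 14*√61 ≈ -54.344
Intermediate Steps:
n(Z, L) = -5 + √(L² + Z²) (n(Z, L) = -5 + √(Z² + L²) = -5 + √(L² + Z²))
n(5, (-3 + 6)*2)*(-14) - 15 = (-5 + √(((-3 + 6)*2)² + 5²))*(-14) - 15 = (-5 + √((3*2)² + 25))*(-14) - 15 = (-5 + √(6² + 25))*(-14) - 15 = (-5 + √(36 + 25))*(-14) - 15 = (-5 + √61)*(-14) - 15 = (70 - 14*√61) - 15 = 55 - 14*√61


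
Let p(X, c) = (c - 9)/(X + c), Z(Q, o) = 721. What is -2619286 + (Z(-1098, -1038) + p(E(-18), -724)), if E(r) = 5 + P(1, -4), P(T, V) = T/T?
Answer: -1880128937/718 ≈ -2.6186e+6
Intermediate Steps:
P(T, V) = 1
E(r) = 6 (E(r) = 5 + 1 = 6)
p(X, c) = (-9 + c)/(X + c)
-2619286 + (Z(-1098, -1038) + p(E(-18), -724)) = -2619286 + (721 + (-9 - 724)/(6 - 724)) = -2619286 + (721 - 733/(-718)) = -2619286 + (721 - 1/718*(-733)) = -2619286 + (721 + 733/718) = -2619286 + 518411/718 = -1880128937/718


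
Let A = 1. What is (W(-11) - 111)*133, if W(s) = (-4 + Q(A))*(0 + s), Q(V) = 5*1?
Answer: -16226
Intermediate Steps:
Q(V) = 5
W(s) = s (W(s) = (-4 + 5)*(0 + s) = 1*s = s)
(W(-11) - 111)*133 = (-11 - 111)*133 = -122*133 = -16226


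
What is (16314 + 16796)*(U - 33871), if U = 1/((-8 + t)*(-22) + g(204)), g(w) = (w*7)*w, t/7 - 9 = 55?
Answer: -157920751932405/140816 ≈ -1.1215e+9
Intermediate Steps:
t = 448 (t = 63 + 7*55 = 63 + 385 = 448)
g(w) = 7*w² (g(w) = (7*w)*w = 7*w²)
U = 1/281632 (U = 1/((-8 + 448)*(-22) + 7*204²) = 1/(440*(-22) + 7*41616) = 1/(-9680 + 291312) = 1/281632 ≈ 3.5507e-6)
(16314 + 16796)*(U - 33871) = (16314 + 16796)*(1/281632 - 33871) = 33110*(-9539157471/281632) = -157920751932405/140816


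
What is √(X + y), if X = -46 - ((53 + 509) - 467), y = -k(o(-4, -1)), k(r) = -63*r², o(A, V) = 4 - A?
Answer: √3891 ≈ 62.378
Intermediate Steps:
y = 4032 (y = -(-63)*(4 - 1*(-4))² = -(-63)*(4 + 4)² = -(-63)*8² = -(-63)*64 = -1*(-4032) = 4032)
X = -141 (X = -46 - (562 - 467) = -46 - 1*95 = -46 - 95 = -141)
√(X + y) = √(-141 + 4032) = √3891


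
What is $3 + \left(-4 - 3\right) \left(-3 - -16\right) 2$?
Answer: $-179$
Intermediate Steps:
$3 + \left(-4 - 3\right) \left(-3 - -16\right) 2 = 3 + - 7 \left(-3 + 16\right) 2 = 3 + \left(-7\right) 13 \cdot 2 = 3 - 182 = -179$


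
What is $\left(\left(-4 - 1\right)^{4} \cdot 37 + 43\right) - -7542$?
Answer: $30710$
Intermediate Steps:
$\left(\left(-4 - 1\right)^{4} \cdot 37 + 43\right) - -7542 = \left(\left(-4 - 1\right)^{4} \cdot 37 + 43\right) + 7542 = \left(\left(-5\right)^{4} \cdot 37 + 43\right) + 7542 = \left(625 \cdot 37 + 43\right) + 7542 = \left(23125 + 43\right) + 7542 = 23168 + 7542 = 30710$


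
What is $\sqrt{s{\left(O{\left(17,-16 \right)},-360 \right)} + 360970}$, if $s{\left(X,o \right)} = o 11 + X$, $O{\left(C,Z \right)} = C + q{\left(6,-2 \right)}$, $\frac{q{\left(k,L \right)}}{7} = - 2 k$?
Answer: $\sqrt{356943} \approx 597.45$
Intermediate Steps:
$q{\left(k,L \right)} = - 14 k$ ($q{\left(k,L \right)} = 7 \left(- 2 k\right) = - 14 k$)
$O{\left(C,Z \right)} = -84 + C$ ($O{\left(C,Z \right)} = C - 84 = -84 + C$)
$s{\left(X,o \right)} = X + 11 o$ ($s{\left(X,o \right)} = 11 o + X = X + 11 o$)
$\sqrt{s{\left(O{\left(17,-16 \right)},-360 \right)} + 360970} = \sqrt{\left(\left(-84 + 17\right) + 11 \left(-360\right)\right) + 360970} = \sqrt{\left(-67 - 3960\right) + 360970} = \sqrt{-4027 + 360970} = \sqrt{356943}$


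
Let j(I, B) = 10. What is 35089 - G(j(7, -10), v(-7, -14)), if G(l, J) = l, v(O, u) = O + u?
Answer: 35079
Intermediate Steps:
35089 - G(j(7, -10), v(-7, -14)) = 35089 - 1*10 = 35089 - 10 = 35079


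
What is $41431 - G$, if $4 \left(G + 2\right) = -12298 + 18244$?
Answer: $\frac{79893}{2} \approx 39947.0$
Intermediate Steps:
$G = \frac{2969}{2}$ ($G = -2 + \frac{-12298 + 18244}{4} = -2 + \frac{1}{4} \cdot 5946 = -2 + \frac{2973}{2} = \frac{2969}{2} \approx 1484.5$)
$41431 - G = 41431 - \frac{2969}{2} = \frac{79893}{2}$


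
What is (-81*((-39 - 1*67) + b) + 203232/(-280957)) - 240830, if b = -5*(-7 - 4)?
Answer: -66502444175/280957 ≈ -2.3670e+5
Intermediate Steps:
b = 55 (b = -5*(-11) = 55)
(-81*((-39 - 1*67) + b) + 203232/(-280957)) - 240830 = (-81*((-39 - 1*67) + 55) + 203232/(-280957)) - 240830 = (-81*((-39 - 67) + 55) + 203232*(-1/280957)) - 240830 = (-81*(-106 + 55) - 203232/280957) - 240830 = (-81*(-51) - 203232/280957) - 240830 = (4131 - 203232/280957) - 240830 = 1160430135/280957 - 240830 = -66502444175/280957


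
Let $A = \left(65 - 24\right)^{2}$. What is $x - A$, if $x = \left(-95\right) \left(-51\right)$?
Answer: $3164$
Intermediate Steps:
$x = 4845$
$A = 1681$ ($A = 41^{2} = 1681$)
$x - A = 4845 - 1681 = 3164$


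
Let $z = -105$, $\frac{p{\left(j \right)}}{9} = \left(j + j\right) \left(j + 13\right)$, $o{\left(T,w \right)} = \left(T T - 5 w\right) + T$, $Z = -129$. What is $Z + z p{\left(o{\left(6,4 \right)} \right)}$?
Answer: $-1455429$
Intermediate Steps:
$o{\left(T,w \right)} = T + T^{2} - 5 w$ ($o{\left(T,w \right)} = \left(T^{2} - 5 w\right) + T = T + T^{2} - 5 w$)
$p{\left(j \right)} = 18 j \left(13 + j\right)$ ($p{\left(j \right)} = 9 \left(j + j\right) \left(j + 13\right) = 9 \cdot 2 j \left(13 + j\right) = 18 j \left(13 + j\right)$)
$Z + z p{\left(o{\left(6,4 \right)} \right)} = -129 - 105 \cdot 18 \left(6 + 6^{2} - 20\right) \left(13 + \left(6 + 6^{2} - 20\right)\right) = -129 - 105 \cdot 18 \left(6 + 36 - 20\right) \left(13 + \left(6 + 36 - 20\right)\right) = -129 - 105 \cdot 18 \cdot 22 \left(13 + 22\right) = -129 - 105 \cdot 18 \cdot 22 \cdot 35 = -129 - 1455300 = -1455429$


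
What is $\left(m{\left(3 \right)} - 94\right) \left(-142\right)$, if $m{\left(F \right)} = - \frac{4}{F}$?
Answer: $\frac{40612}{3} \approx 13537.0$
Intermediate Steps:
$\left(m{\left(3 \right)} - 94\right) \left(-142\right) = \left(- \frac{4}{3} - 94\right) \left(-142\right) = \left(- \frac{286}{3}\right) \left(-142\right) = \frac{40612}{3}$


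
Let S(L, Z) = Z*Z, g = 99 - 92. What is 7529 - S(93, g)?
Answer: 7480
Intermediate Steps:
g = 7
S(L, Z) = Z²
7529 - S(93, g) = 7529 - 1*7² = 7529 - 1*49 = 7529 - 49 = 7480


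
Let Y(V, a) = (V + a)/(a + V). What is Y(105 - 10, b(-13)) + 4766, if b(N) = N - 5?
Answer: 4767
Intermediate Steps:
b(N) = -5 + N
Y(V, a) = 1 (Y(V, a) = (V + a)/(V + a) = 1)
Y(105 - 10, b(-13)) + 4766 = 1 + 4766 = 4767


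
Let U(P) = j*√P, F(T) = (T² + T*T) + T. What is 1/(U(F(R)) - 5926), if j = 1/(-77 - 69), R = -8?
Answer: -15789827/93570514787 + 73*√30/187141029574 ≈ -0.00016875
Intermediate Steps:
F(T) = T + 2*T² (F(T) = (T² + T²) + T = 2*T² + T = T + 2*T²)
j = -1/146 (j = 1/(-146) = -1/146 ≈ -0.0068493)
U(P) = -√P/146
1/(U(F(R)) - 5926) = 1/(-2*√30/146 - 5926) = 1/(-√30/73 - 5926) = 1/(-5926 - √30/73)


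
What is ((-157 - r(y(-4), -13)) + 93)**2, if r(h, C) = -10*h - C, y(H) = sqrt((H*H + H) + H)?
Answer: 6729 - 3080*sqrt(2) ≈ 2373.2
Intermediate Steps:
y(H) = sqrt(H**2 + 2*H) (y(H) = sqrt((H**2 + H) + H) = sqrt((H + H**2) + H) = sqrt(H**2 + 2*H))
r(h, C) = -C - 10*h
((-157 - r(y(-4), -13)) + 93)**2 = ((-157 - (-1*(-13) - 10*2*sqrt(2))) + 93)**2 = ((-157 - (13 - 10*2*sqrt(2))) + 93)**2 = ((-157 - (13 - 20*sqrt(2))) + 93)**2 = ((-157 + (-13 + 20*sqrt(2))) + 93)**2 = ((-170 + 20*sqrt(2)) + 93)**2 = (-77 + 20*sqrt(2))**2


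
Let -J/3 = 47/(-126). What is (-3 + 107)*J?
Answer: 2444/21 ≈ 116.38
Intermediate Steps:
J = 47/42 (J = -141/(-126) = -141*(-1)/126 = -3*(-47/126) = 47/42 ≈ 1.1190)
(-3 + 107)*J = (-3 + 107)*(47/42) = 104*(47/42) = 2444/21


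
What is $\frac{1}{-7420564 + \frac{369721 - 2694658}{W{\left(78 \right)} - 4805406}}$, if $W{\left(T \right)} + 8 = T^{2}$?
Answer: $- \frac{4799330}{35613733097183} \approx -1.3476 \cdot 10^{-7}$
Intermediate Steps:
$W{\left(T \right)} = -8 + T^{2}$
$\frac{1}{-7420564 + \frac{369721 - 2694658}{W{\left(78 \right)} - 4805406}} = \frac{1}{-7420564 + \frac{369721 - 2694658}{\left(-8 + 78^{2}\right) - 4805406}} = \frac{1}{-7420564 - \frac{2324937}{\left(-8 + 6084\right) - 4805406}} = \frac{1}{-7420564 - \frac{2324937}{6076 - 4805406}} = \frac{1}{-7420564 - \frac{2324937}{-4799330}} = \frac{1}{-7420564 - - \frac{2324937}{4799330}} = \frac{1}{-7420564 + \frac{2324937}{4799330}} = \frac{1}{- \frac{35613733097183}{4799330}} = - \frac{4799330}{35613733097183}$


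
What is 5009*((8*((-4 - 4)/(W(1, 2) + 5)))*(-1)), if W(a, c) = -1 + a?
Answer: 320576/5 ≈ 64115.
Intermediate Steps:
5009*((8*((-4 - 4)/(W(1, 2) + 5)))*(-1)) = 5009*((8*((-4 - 4)/((-1 + 1) + 5)))*(-1)) = 5009*((8*(-8/(0 + 5)))*(-1)) = 5009*((8*(-8/5))*(-1)) = 5009*(-64/5*(-1)) = 5009*(64/5) = 320576/5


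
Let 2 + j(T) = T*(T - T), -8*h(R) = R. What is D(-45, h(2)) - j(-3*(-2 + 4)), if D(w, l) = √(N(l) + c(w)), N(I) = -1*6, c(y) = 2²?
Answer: 2 + I*√2 ≈ 2.0 + 1.4142*I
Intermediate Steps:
h(R) = -R/8
j(T) = -2 (j(T) = -2 + T*(T - T) = -2 + T*0 = -2 + 0 = -2)
c(y) = 4
N(I) = -6
D(w, l) = I*√2 (D(w, l) = √(-6 + 4) = √(-2) = I*√2)
D(-45, h(2)) - j(-3*(-2 + 4)) = I*√2 - 1*(-2) = I*√2 + 2 = 2 + I*√2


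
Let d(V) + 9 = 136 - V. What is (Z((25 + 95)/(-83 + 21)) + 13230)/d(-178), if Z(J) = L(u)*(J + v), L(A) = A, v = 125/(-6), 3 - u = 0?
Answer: 163205/3782 ≈ 43.153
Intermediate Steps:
u = 3 (u = 3 - 1*0 = 3 + 0 = 3)
v = -125/6 (v = 125*(-⅙) = -125/6 ≈ -20.833)
d(V) = 127 - V (d(V) = -9 + (136 - V) = 127 - V)
Z(J) = -125/2 + 3*J (Z(J) = 3*(J - 125/6) = 3*(-125/6 + J) = -125/2 + 3*J)
(Z((25 + 95)/(-83 + 21)) + 13230)/d(-178) = ((-125/2 + 3*((25 + 95)/(-83 + 21))) + 13230)/(127 - 1*(-178)) = ((-125/2 + 3*(120/(-62))) + 13230)/(127 + 178) = ((-125/2 + 3*(120*(-1/62))) + 13230)/305 = ((-125/2 + 3*(-60/31)) + 13230)*(1/305) = ((-125/2 - 180/31) + 13230)*(1/305) = (-4235/62 + 13230)*(1/305) = (816025/62)*(1/305) = 163205/3782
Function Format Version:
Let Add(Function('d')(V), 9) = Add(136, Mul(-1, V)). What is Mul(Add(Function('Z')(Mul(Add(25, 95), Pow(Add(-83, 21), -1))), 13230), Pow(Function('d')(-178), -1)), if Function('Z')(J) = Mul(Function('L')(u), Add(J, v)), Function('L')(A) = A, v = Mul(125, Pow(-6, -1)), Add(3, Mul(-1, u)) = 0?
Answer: Rational(163205, 3782) ≈ 43.153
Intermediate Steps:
u = 3 (u = Add(3, Mul(-1, 0)) = Add(3, 0) = 3)
v = Rational(-125, 6) (v = Mul(125, Rational(-1, 6)) = Rational(-125, 6) ≈ -20.833)
Function('d')(V) = Add(127, Mul(-1, V)) (Function('d')(V) = Add(-9, Add(136, Mul(-1, V))) = Add(127, Mul(-1, V)))
Function('Z')(J) = Add(Rational(-125, 2), Mul(3, J)) (Function('Z')(J) = Mul(3, Add(J, Rational(-125, 6))) = Mul(3, Add(Rational(-125, 6), J)) = Add(Rational(-125, 2), Mul(3, J)))
Mul(Add(Function('Z')(Mul(Add(25, 95), Pow(Add(-83, 21), -1))), 13230), Pow(Function('d')(-178), -1)) = Mul(Add(Add(Rational(-125, 2), Mul(3, Mul(Add(25, 95), Pow(Add(-83, 21), -1)))), 13230), Pow(Add(127, Mul(-1, -178)), -1)) = Mul(Add(Add(Rational(-125, 2), Mul(3, Mul(120, Pow(-62, -1)))), 13230), Pow(Add(127, 178), -1)) = Mul(Add(Add(Rational(-125, 2), Mul(3, Mul(120, Rational(-1, 62)))), 13230), Pow(305, -1)) = Mul(Add(Add(Rational(-125, 2), Mul(3, Rational(-60, 31))), 13230), Rational(1, 305)) = Mul(Add(Add(Rational(-125, 2), Rational(-180, 31)), 13230), Rational(1, 305)) = Mul(Add(Rational(-4235, 62), 13230), Rational(1, 305)) = Mul(Rational(816025, 62), Rational(1, 305)) = Rational(163205, 3782)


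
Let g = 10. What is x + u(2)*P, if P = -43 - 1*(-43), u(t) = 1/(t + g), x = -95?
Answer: -95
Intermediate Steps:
u(t) = 1/(10 + t) (u(t) = 1/(t + 10) = 1/(10 + t))
P = 0 (P = -43 + 43 = 0)
x + u(2)*P = -95 + 0/(10 + 2) = -95 + 0/12 = -95 + (1/12)*0 = -95 + 0 = -95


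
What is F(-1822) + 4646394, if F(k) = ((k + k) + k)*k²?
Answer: -18140746350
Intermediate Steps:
F(k) = 3*k³ (F(k) = (2*k + k)*k² = (3*k)*k² = 3*k³)
F(-1822) + 4646394 = 3*(-1822)³ + 4646394 = 3*(-6048464248) + 4646394 = -18145392744 + 4646394 = -18140746350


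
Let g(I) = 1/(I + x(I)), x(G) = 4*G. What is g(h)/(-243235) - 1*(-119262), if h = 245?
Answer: 35535648398249/297962875 ≈ 1.1926e+5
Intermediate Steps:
g(I) = 1/(5*I) (g(I) = 1/(I + 4*I) = 1/(5*I))
g(h)/(-243235) - 1*(-119262) = ((1/5)/245)/(-243235) - 1*(-119262) = ((1/5)*(1/245))*(-1/243235) + 119262 = (1/1225)*(-1/243235) + 119262 = -1/297962875 + 119262 = 35535648398249/297962875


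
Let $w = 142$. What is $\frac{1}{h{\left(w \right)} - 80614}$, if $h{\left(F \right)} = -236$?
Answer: $- \frac{1}{80850} \approx -1.2369 \cdot 10^{-5}$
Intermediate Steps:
$\frac{1}{h{\left(w \right)} - 80614} = \frac{1}{-236 - 80614} = \frac{1}{-80850} = - \frac{1}{80850}$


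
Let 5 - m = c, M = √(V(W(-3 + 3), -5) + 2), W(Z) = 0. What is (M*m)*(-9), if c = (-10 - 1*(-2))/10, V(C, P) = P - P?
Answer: -261*√2/5 ≈ -73.822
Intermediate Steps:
V(C, P) = 0
M = √2 (M = √(0 + 2) = √2 ≈ 1.4142)
c = -⅘ (c = (-10 + 2)*(⅒) = -8*⅒ = -⅘ ≈ -0.80000)
m = 29/5 (m = 5 - 1*(-⅘) = 5 + ⅘ = 29/5 ≈ 5.8000)
(M*m)*(-9) = (√2*(29/5))*(-9) = (29*√2/5)*(-9) = -261*√2/5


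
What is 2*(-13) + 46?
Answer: 20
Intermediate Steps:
2*(-13) + 46 = -26 + 46 = 20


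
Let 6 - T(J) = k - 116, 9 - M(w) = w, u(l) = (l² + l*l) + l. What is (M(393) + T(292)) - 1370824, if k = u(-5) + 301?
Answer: -1371432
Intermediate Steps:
u(l) = l + 2*l² (u(l) = (l² + l²) + l = 2*l² + l = l + 2*l²)
M(w) = 9 - w
k = 346 (k = -5*(1 + 2*(-5)) + 301 = -5*(1 - 10) + 301 = -5*(-9) + 301 = 45 + 301 = 346)
T(J) = -224 (T(J) = 6 - (346 - 116) = 6 - 1*230 = 6 - 230 = -224)
(M(393) + T(292)) - 1370824 = ((9 - 1*393) - 224) - 1370824 = ((9 - 393) - 224) - 1370824 = (-384 - 224) - 1370824 = -608 - 1370824 = -1371432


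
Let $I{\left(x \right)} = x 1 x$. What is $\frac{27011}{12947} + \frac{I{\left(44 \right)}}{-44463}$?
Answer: $\frac{1175924701}{575662461} \approx 2.0427$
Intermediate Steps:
$I{\left(x \right)} = x^{2}$ ($I{\left(x \right)} = x x = x^{2}$)
$\frac{27011}{12947} + \frac{I{\left(44 \right)}}{-44463} = \frac{27011}{12947} + \frac{44^{2}}{-44463} = 27011 \cdot \frac{1}{12947} + 1936 \left(- \frac{1}{44463}\right) = \frac{27011}{12947} - \frac{1936}{44463} = \frac{1175924701}{575662461}$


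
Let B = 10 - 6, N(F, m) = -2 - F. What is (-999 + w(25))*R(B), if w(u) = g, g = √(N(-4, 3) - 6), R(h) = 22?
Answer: -21978 + 44*I ≈ -21978.0 + 44.0*I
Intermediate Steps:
B = 4
g = 2*I (g = √((-2 - 1*(-4)) - 6) = √((-2 + 4) - 6) = √(2 - 6) = √(-4) = 2*I ≈ 2.0*I)
w(u) = 2*I
(-999 + w(25))*R(B) = (-999 + 2*I)*22 = -21978 + 44*I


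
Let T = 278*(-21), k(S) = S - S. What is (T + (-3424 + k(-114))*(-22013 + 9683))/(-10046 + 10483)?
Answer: 42212082/437 ≈ 96595.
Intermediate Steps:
k(S) = 0
T = -5838
(T + (-3424 + k(-114))*(-22013 + 9683))/(-10046 + 10483) = (-5838 + (-3424 + 0)*(-22013 + 9683))/(-10046 + 10483) = (-5838 - 3424*(-12330))/437 = (-5838 + 42217920)*(1/437) = 42212082*(1/437) = 42212082/437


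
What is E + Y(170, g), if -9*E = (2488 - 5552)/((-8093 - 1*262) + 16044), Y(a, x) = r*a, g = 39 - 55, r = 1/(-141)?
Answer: -3777382/3252447 ≈ -1.1614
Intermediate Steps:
r = -1/141 ≈ -0.0070922
g = -16
Y(a, x) = -a/141
E = 3064/69201 (E = -(2488 - 5552)/(9*((-8093 - 1*262) + 16044)) = -(-3064)/(9*((-8093 - 262) + 16044)) = -(-3064)/(9*(-8355 + 16044)) = -(-3064)/(9*7689) = -1/9*(-3064/7689) = 3064/69201 ≈ 0.044277)
E + Y(170, g) = 3064/69201 - 1/141*170 = 3064/69201 - 170/141 = -3777382/3252447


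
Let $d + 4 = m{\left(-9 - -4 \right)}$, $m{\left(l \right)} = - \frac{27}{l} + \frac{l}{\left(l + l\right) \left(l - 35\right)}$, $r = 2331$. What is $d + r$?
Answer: $\frac{186591}{80} \approx 2332.4$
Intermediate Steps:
$m{\left(l \right)} = \frac{1}{2 \left(-35 + l\right)} - \frac{27}{l}$ ($m{\left(l \right)} = - \frac{27}{l} + \frac{l}{2 l \left(-35 + l\right)} = - \frac{27}{l} + l \frac{1}{2 l \left(-35 + l\right)} = - \frac{27}{l} + \frac{1}{2 \left(-35 + l\right)} = \frac{1}{2 \left(-35 + l\right)} - \frac{27}{l}$)
$d = \frac{111}{80}$ ($d = -4 + \frac{1890 - 53 \left(-9 - -4\right)}{2 \left(-9 - -4\right) \left(-35 - 5\right)} = -4 + \frac{1890 - 53 \left(-9 + 4\right)}{2 \left(-9 + 4\right) \left(-35 + \left(-9 + 4\right)\right)} = -4 + \frac{1890 - -265}{2 \left(-5\right) \left(-35 - 5\right)} = -4 + \frac{1}{2} \left(- \frac{1}{5}\right) \frac{1}{-40} \left(1890 + 265\right) = -4 + \frac{1}{2} \left(- \frac{1}{5}\right) \left(- \frac{1}{40}\right) 2155 = -4 + \frac{431}{80} = \frac{111}{80} \approx 1.3875$)
$d + r = \frac{111}{80} + 2331 = \frac{186591}{80}$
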